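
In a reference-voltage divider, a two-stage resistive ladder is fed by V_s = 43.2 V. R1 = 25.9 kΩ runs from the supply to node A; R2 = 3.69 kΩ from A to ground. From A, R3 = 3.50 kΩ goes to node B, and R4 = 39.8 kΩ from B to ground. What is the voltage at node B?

The second stage (R3 + R4 = 43.30 kΩ) loads node A in parallel with R2.
R2 ‖ (R3+R4) = 3.400 kΩ.
V_A = 43.2 × 3.400/(25.9 + 3.400) = 5.013 V.
V_B = V_A × 0.9192 = 4.608 V.

V_B ≈ 4.61 V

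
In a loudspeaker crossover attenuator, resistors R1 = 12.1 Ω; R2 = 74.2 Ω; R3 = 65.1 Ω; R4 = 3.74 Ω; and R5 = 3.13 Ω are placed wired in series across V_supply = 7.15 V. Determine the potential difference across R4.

V ≈ 0.169 V

Total series resistance ΣR = 12.1 + 74.2 + 65.1 + 3.74 + 3.13 = 158.3 Ω.
By the voltage-divider rule, V = 7.15 × 3.740/158.3 = 0.1690 V.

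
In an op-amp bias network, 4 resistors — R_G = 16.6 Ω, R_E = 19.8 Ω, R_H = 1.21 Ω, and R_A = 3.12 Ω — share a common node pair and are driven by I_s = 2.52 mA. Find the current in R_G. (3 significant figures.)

Total conductance ΣG = 1/16.6 + 1/19.8 + 1/1.21 + 1/3.12 = 1.258 (units of 1/Ω).
Current divider: I(R_G) = I_s · G_k/ΣG = 2.52 × (0.06024/1.258) = 2.52 × 0.04790 = 0.1207 mA.

I ≈ 0.121 mA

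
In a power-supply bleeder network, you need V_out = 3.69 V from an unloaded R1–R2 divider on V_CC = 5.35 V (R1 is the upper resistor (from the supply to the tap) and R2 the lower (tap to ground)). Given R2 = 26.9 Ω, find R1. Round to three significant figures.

The divider ratio is R2/(R1+R2) = 3.69/5.35 = 0.6897.
R1 = R2·(1/k − 1) = 26.9 × 0.4499 = 12.10 Ω.

R1 ≈ 12.1 Ω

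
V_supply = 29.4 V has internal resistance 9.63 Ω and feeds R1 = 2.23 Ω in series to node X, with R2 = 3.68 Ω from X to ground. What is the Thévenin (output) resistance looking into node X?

R_th ≈ 2.81 Ω

R1' = 9.63 + 2.23 = 11.86 Ω (source resistance + R1).
Zeroing V_supply shorts the top of R1' to ground, so R_th = R1' ‖ R2 = 2.809 Ω.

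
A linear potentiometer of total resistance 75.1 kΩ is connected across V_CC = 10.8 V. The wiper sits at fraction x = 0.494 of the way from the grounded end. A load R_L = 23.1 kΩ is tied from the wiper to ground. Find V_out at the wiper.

V_out ≈ 2.94 V

The pot divides into 38.00 kΩ above the wiper and 37.10 kΩ below.
R_L loads the lower segment: effective lower R = 14.24 kΩ.
Loaded-divider output: V_out = 10.8 × 0.2725 = 2.943 V.
(Unloaded: V_out = x·V_CC = 5.34 V.)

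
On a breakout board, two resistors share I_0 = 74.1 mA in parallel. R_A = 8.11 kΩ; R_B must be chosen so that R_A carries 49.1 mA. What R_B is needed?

The fraction through R_A equals R_B/(R_A+R_B).
With f = 0.6626, R_B = R_A · f/(1−f) = 8.11 × 1.964 = 15.93 kΩ.

R_B ≈ 15.9 kΩ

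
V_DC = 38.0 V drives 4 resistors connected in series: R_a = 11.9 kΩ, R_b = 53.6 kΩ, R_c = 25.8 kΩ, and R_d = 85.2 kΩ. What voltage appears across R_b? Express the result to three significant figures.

Series total: ΣR = 11.9 + 53.6 + 25.8 + 85.2 = 176.5 kΩ.
V = V_DC · R/ΣR = 38.0 × 0.3037 = 11.54 V.

V ≈ 11.5 V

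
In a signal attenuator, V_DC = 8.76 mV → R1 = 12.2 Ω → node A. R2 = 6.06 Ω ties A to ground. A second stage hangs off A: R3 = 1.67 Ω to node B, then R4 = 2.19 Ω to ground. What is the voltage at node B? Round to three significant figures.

Node A sees R2 in parallel with the series input of stage 2, R3 + R4 = 3.860 Ω.
R2 ‖ (R3+R4) = 2.358 Ω.
So V_A = 8.76 × 0.1620 = 1.419 mV.
Then the unloaded second divider: V_B = V_A × R4/(R3+R4) = 1.419 × 0.5674 = 0.8050 mV.

V_B ≈ 0.805 mV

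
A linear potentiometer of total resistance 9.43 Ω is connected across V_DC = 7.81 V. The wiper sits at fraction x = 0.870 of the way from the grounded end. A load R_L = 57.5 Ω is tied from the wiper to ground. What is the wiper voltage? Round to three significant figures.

Lower segment x·R_p = 8.204 Ω; upper segment (1−x)·R_p = 1.226 Ω.
(x·R_p) ‖ R_L = 7.180 Ω.
Then V_out = V_DC · 7.180/(1.226 + 7.180) = 6.671 V.

V_out ≈ 6.67 V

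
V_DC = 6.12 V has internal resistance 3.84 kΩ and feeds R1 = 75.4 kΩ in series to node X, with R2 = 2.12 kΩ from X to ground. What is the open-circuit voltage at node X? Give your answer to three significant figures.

R1' = 3.84 + 75.4 = 79.24 kΩ (source resistance + R1).
V_th is the unloaded tap voltage: V_DC · R2/(R1'+R2) = 6.12 × 0.02606 = 0.1595 V.

V_th ≈ 0.159 V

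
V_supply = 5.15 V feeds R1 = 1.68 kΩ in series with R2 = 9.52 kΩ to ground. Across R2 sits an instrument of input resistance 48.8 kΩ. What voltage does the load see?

V_out ≈ 4.25 V

The load sits in parallel with R2, giving an effective lower resistance R2' = R2·R_L/(R2+R_L) = 7.966 kΩ.
Then V_out = V_supply · R2'/(R1 + R2') = 5.15 × 7.966/9.646 = 4.253 V.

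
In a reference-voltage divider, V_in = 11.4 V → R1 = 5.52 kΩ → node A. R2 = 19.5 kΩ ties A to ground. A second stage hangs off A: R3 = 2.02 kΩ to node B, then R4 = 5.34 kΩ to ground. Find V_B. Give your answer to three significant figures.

Node A sees R2 in parallel with the series input of stage 2, R3 + R4 = 7.360 kΩ.
R2 ‖ (R3+R4) = 5.343 kΩ.
First divider: V_A = V_in · 5.343/(5.52 + 5.343) = 5.607 V.
V_B = V_A × 0.7255 = 4.068 V.

V_B ≈ 4.07 V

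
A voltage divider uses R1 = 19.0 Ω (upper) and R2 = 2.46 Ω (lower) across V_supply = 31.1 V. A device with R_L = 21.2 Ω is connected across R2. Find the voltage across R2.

V_out ≈ 3.23 V

R2 ‖ R_L = (2.46 × 21.2)/(2.46 + 21.2) = 2.204 Ω.
Voltage divider with the loaded lower leg: V_out = 31.1 × 2.204/(19.0 + 2.204) = 31.1 × 0.1040 = 3.233 V.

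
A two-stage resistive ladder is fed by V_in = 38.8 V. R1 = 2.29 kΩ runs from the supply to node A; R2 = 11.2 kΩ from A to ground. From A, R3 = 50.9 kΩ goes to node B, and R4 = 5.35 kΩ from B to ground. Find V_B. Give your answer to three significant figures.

V_B ≈ 2.96 V

The second stage (R3 + R4 = 56.25 kΩ) loads node A in parallel with R2.
Effective lower resistance at A: R2 ‖ 56.25 = 9.340 kΩ.
So V_A = 38.8 × 0.8031 = 31.16 V.
V_B = V_A × 0.09511 = 2.964 V.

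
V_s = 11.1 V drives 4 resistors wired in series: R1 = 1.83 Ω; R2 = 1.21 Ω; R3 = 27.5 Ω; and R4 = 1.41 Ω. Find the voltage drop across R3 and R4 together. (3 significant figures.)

Series total: ΣR = 1.83 + 1.21 + 27.5 + 1.41 = 31.95 Ω.
R_{R3..R4} = 27.5 + 1.41 = 28.91 Ω.
By the voltage-divider rule, V = 11.1 × 28.91/31.95 = 10.04 V.

V ≈ 10.0 V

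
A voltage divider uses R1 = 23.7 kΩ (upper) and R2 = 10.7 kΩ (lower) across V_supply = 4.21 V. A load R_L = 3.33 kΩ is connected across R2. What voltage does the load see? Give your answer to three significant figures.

V_out ≈ 0.407 V

First combine the lower leg with the load: R2 ‖ R_L = 2.540 kΩ.
Now apply the divider: V_out = 4.21 × 0.09679 = 0.4075 V.
(Unloaded it would be 1.31 V; the load pulls it down.)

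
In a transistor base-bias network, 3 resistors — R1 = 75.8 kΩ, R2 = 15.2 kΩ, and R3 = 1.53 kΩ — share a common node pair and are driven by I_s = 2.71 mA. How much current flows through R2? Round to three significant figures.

I ≈ 0.243 mA

Total conductance ΣG = 1/75.8 + 1/15.2 + 1/1.53 = 0.7326 (units of 1/kΩ).
By the current-divider rule, I = I_s · G_k/ΣG = 2.71 × 0.08981 = 0.2434 mA.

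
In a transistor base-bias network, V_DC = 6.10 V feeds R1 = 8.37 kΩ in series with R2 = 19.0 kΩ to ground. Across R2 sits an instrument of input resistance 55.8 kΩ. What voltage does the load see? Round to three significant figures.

V_out ≈ 3.84 V

R2 ‖ R_L = (19.0 × 55.8)/(19.0 + 55.8) = 14.17 kΩ.
Then V_out = V_DC · R2'/(R1 + R2') = 6.10 × 14.17/22.54 = 3.835 V.
(Unloaded it would be 4.23 V; the load pulls it down.)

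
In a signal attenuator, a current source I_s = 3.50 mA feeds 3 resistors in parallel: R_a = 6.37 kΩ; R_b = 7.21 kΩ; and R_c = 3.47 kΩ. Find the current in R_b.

I ≈ 0.831 mA

Conductances: ΣG = 1/6.37 + 1/7.21 + 1/3.47 = 0.5839 (1/kΩ).
R_b takes the fraction G_k/ΣG = 0.1387/0.5839 = 0.2375, so I = 3.50 × 0.2375 = 0.8314 mA.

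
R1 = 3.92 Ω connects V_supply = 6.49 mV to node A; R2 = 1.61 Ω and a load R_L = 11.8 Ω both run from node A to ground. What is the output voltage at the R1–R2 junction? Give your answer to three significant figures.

First combine the lower leg with the load: R2 ‖ R_L = 1.417 Ω.
Now apply the divider: V_out = 6.49 × 0.2655 = 1.723 mV.
(Unloaded it would be 1.89 mV; the load pulls it down.)

V_out ≈ 1.72 mV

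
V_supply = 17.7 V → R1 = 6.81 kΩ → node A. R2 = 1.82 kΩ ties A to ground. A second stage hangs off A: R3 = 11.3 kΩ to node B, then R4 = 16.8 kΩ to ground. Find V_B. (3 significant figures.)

Node A sees R2 in parallel with the series input of stage 2, R3 + R4 = 28.10 kΩ.
Effective lower resistance at A: R2 ‖ 28.10 = 1.709 kΩ.
V_A = 17.7 × 1.709/(6.81 + 1.709) = 3.551 V.
Stage 2 is unloaded, so V_B = V_A · R4/(R3+R4) = 3.551 × 16.8/28.10 = 2.123 V.

V_B ≈ 2.12 V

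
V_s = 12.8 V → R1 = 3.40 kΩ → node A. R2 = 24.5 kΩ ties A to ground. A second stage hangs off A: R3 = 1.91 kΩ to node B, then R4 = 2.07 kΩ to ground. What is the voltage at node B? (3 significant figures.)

V_B ≈ 3.34 V

The second stage (R3 + R4 = 3.980 kΩ) loads node A in parallel with R2.
Effective lower resistance at A: R2 ‖ 3.980 = 3.424 kΩ.
So V_A = 12.8 × 0.5017 = 6.422 V.
V_B = V_A × 0.5201 = 3.340 V.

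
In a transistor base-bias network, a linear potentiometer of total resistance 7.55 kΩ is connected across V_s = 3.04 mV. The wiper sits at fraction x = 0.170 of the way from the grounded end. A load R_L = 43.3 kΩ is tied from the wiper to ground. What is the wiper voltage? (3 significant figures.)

Split the track: R_lower = x·R_p = 1.284 kΩ, R_upper = (1−x)·R_p = 6.266 kΩ.
(x·R_p) ‖ R_L = 1.247 kΩ.
Then V_out = V_s · 1.247/(6.266 + 1.247) = 0.5044 mV.

V_out ≈ 0.504 mV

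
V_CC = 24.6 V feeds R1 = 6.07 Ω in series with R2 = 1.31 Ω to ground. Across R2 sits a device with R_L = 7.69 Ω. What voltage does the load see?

First combine the lower leg with the load: R2 ‖ R_L = 1.119 Ω.
Now apply the divider: V_out = 24.6 × 0.1557 = 3.830 V.

V_out ≈ 3.83 V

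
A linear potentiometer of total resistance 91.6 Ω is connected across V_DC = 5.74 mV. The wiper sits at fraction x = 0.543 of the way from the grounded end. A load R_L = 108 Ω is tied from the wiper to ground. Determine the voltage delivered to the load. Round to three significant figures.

V_out ≈ 2.57 mV

Split the track: R_lower = x·R_p = 49.74 Ω, R_upper = (1−x)·R_p = 41.86 Ω.
R_L loads the lower segment: effective lower R = 34.05 Ω.
V_out = 5.74 × 34.05/(41.86 + 34.05) = 2.575 mV.
(Unloaded: V_out = x·V_DC = 3.12 mV.)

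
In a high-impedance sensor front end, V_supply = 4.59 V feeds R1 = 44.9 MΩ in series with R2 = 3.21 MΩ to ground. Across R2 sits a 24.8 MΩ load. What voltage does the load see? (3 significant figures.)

The load sits in parallel with R2, giving an effective lower resistance R2' = R2·R_L/(R2+R_L) = 2.842 MΩ.
Then V_out = V_supply · R2'/(R1 + R2') = 4.59 × 2.842/47.74 = 0.2732 V.

V_out ≈ 0.273 V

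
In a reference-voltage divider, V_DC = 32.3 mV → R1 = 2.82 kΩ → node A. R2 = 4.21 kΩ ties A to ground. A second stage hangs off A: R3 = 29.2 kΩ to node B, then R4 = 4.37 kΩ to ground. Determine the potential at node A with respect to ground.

Node A sees R2 in parallel with the series input of stage 2, R3 + R4 = 33.57 kΩ.
R2 ‖ (R3+R4) = 3.741 kΩ.
So V_A = 32.3 × 0.5702 = 18.42 mV.

V_A ≈ 18.4 mV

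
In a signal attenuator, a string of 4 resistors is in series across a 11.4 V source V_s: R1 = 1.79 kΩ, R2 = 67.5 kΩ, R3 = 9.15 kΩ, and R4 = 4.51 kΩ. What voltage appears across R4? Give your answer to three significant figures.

V ≈ 0.620 V

ΣR = 1.79 + 67.5 + 9.15 + 4.51 = 82.95 kΩ.
V = V_s · R/ΣR = 11.4 × 0.05437 = 0.6198 V.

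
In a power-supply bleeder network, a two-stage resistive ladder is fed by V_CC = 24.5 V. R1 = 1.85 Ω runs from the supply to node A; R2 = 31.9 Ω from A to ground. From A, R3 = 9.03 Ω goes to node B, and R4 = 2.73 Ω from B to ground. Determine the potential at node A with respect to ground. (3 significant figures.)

Looking into the second stage from A: R3 + R4 = 11.76 Ω appears in parallel with R2.
R2 ‖ (R3+R4) = 8.592 Ω.
First divider: V_A = V_CC · 8.592/(1.85 + 8.592) = 20.16 V.

V_A ≈ 20.2 V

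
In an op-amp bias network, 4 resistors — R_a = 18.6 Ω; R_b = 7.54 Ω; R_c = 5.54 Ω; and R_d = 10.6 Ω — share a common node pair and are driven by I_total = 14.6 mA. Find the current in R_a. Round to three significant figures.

I ≈ 1.70 mA

Total conductance ΣG = 1/18.6 + 1/7.54 + 1/5.54 + 1/10.6 = 0.4612 (units of 1/Ω).
By the current-divider rule, I = I_total · G_k/ΣG = 14.6 × 0.1166 = 1.702 mA.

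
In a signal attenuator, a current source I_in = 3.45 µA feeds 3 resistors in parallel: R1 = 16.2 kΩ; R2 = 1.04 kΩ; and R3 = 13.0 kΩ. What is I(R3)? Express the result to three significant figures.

I ≈ 0.241 µA

ΣG = 1/16.2 + 1/1.04 + 1/13.0 = 1.100.
Current divider: I(R3) = I_in · G_k/ΣG = 3.45 × (0.07692/1.100) = 3.45 × 0.06992 = 0.2412 µA.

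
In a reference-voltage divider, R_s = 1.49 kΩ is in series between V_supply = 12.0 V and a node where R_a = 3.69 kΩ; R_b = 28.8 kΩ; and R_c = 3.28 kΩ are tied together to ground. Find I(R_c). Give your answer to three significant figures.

Equivalent of the parallel group: R_p = 1.638 kΩ.
Node voltage V_A = V_supply · R_p/(R_s + R_p) = 12.0 × 0.5236 = 6.283 V.
I(R_c) = V_A / R_c = 6.283/3.28 = 1.916 mA.
(Check via current divider: I_total = 3.837 mA; share G_k/ΣG = 0.4993 → same result.)

I ≈ 1.92 mA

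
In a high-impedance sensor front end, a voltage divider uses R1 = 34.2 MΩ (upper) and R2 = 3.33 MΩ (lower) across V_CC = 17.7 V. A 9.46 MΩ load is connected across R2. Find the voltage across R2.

V_out ≈ 1.19 V

The load sits in parallel with R2, giving an effective lower resistance R2' = R2·R_L/(R2+R_L) = 2.463 MΩ.
Now apply the divider: V_out = 17.7 × 0.06718 = 1.189 V.
(Unloaded it would be 1.57 V; the load pulls it down.)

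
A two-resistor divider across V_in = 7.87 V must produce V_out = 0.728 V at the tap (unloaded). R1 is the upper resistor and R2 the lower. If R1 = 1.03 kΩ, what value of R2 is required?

Required fraction k = V_out/V_in = 0.09250.
Rearranging, R2 = R1·k/(1−k) = 1.03 × 0.1019 = 0.1050 kΩ.

R2 ≈ 0.105 kΩ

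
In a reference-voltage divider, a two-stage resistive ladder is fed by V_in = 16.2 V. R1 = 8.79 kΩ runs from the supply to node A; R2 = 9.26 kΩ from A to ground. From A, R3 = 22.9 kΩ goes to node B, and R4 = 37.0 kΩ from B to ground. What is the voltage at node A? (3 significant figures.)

V_A ≈ 7.73 V

Looking into the second stage from A: R3 + R4 = 59.90 kΩ appears in parallel with R2.
Effective lower resistance at A: R2 ‖ 59.90 = 8.020 kΩ.
V_A = 16.2 × 8.020/(8.79 + 8.020) = 7.729 V.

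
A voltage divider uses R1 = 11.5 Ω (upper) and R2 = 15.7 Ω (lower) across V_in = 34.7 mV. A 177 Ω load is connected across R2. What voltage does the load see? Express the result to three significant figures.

V_out ≈ 19.3 mV

The load sits in parallel with R2, giving an effective lower resistance R2' = R2·R_L/(R2+R_L) = 14.42 Ω.
Now apply the divider: V_out = 34.7 × 0.5563 = 19.31 mV.
(Unloaded it would be 20.0 mV; the load pulls it down.)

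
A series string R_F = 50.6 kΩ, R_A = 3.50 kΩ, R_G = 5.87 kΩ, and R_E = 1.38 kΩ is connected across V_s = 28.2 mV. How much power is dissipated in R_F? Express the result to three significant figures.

P ≈ 10.7 nW

ΣR = 61.35 kΩ → I = 28.2/61.35 = 0.4597 µA.
P(R_F) = I²·R_F = (0.4597)² × 50.6 = 10.69 nW.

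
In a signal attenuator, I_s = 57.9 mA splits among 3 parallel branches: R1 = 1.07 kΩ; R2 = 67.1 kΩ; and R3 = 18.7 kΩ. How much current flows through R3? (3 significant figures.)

ΣG = 1/1.07 + 1/67.1 + 1/18.7 = 1.003.
R3 takes the fraction G_k/ΣG = 0.05348/1.003 = 0.05332, so I = 57.9 × 0.05332 = 3.087 mA.

I ≈ 3.09 mA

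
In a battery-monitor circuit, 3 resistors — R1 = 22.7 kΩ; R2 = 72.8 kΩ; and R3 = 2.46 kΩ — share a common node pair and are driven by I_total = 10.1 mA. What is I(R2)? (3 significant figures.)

I ≈ 0.299 mA

Conductances: ΣG = 1/22.7 + 1/72.8 + 1/2.46 = 0.4643 (1/kΩ).
R2 takes the fraction G_k/ΣG = 0.01374/0.4643 = 0.02959, so I = 10.1 × 0.02959 = 0.2988 mA.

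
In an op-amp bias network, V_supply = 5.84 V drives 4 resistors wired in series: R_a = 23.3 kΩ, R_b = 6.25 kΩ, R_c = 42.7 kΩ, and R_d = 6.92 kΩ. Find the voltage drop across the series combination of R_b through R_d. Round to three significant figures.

V ≈ 4.12 V

Total series resistance ΣR = 23.3 + 6.25 + 42.7 + 6.92 = 79.17 kΩ.
R_{R_b..R_d} = 6.25 + 42.7 + 6.92 = 55.87 kΩ.
V = V_supply · R/ΣR = 5.84 × 0.7057 = 4.121 V.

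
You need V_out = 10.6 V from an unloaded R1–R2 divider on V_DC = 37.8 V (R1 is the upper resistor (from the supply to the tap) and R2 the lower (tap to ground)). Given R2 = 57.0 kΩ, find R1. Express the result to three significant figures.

The divider ratio is R2/(R1+R2) = 10.6/37.8 = 0.2804.
So R1 = R2 · (V_DC/V_out − 1) = 57.0 × (37.8/10.6 − 1) = 57.0 × 2.566 = 146.3 kΩ.

R1 ≈ 146 kΩ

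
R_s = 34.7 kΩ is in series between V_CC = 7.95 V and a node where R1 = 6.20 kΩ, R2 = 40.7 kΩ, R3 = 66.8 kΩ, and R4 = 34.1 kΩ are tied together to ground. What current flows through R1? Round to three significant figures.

Combine the parallel branches: R_p = (1/6.20 + 1/40.7 + 1/66.8 + 1/34.1)⁻¹ = 4.345 kΩ.
V_A by voltage divider: V_A = 7.95 × 4.345/(34.7 + 4.345) = 0.8847 V.
I(R1) = V_A / R1 = 0.8847/6.20 = 0.1427 mA.

I ≈ 0.143 mA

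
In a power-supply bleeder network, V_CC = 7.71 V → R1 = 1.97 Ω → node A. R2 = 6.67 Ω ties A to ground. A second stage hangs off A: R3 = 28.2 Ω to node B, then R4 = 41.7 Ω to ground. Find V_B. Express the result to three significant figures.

V_B ≈ 3.48 V

The second stage (R3 + R4 = 69.90 Ω) loads node A in parallel with R2.
R2 ‖ (R3+R4) = 6.089 Ω.
V_A = 7.71 × 6.089/(1.97 + 6.089) = 5.825 V.
Stage 2 is unloaded, so V_B = V_A · R4/(R3+R4) = 5.825 × 41.7/69.90 = 3.475 V.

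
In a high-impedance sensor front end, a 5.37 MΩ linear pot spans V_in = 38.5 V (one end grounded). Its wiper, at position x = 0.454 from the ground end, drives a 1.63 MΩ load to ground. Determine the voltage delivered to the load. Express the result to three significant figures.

Lower segment x·R_p = 2.438 MΩ; upper segment (1−x)·R_p = 2.932 MΩ.
(x·R_p) ‖ R_L = 0.9769 MΩ.
V_out = 38.5 × 0.9769/(2.932 + 0.9769) = 9.622 V.

V_out ≈ 9.62 V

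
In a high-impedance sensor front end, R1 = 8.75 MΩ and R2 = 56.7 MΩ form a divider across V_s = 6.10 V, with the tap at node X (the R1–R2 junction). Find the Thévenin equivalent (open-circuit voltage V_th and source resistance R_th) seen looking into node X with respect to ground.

Open-circuit (no load on X): V_th = V_s · R2/(R1 + R2) = 6.10 × 56.7/(8.750 + 56.7) = 5.284 V.
With V_s suppressed (replaced by a short), R_th = R1 ‖ R2 = (8.750 × 56.7)/(8.750 + 56.7) = 7.580 MΩ.

V_th ≈ 5.28 V, R_th ≈ 7.58 MΩ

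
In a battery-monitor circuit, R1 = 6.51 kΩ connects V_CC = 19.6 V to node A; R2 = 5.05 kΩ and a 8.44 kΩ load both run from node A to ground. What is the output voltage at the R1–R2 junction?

V_out ≈ 6.40 V

First combine the lower leg with the load: R2 ‖ R_L = 3.160 kΩ.
Now apply the divider: V_out = 19.6 × 0.3268 = 6.404 V.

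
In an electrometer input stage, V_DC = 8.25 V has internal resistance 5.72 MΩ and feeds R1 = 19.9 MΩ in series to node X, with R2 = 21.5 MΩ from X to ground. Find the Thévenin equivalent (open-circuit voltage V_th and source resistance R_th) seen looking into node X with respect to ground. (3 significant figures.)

R1' = 5.72 + 19.9 = 25.62 MΩ (source resistance + R1).
Open-circuit (no load on X): V_th = V_DC · R2/(R1' + R2) = 8.25 × 21.5/(25.62 + 21.5) = 3.764 V.
Looking into X with the source shorted: R_th = R1'·R2/(R1'+R2) = 25.62 × 21.5/47.12 = 11.69 MΩ.

V_th ≈ 3.76 V, R_th ≈ 11.7 MΩ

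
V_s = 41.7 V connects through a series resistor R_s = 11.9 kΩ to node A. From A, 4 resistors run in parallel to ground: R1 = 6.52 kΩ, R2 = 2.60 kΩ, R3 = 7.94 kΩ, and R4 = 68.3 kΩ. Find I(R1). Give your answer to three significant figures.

I ≈ 0.705 mA

Equivalent of the parallel group: R_p = 1.474 kΩ.
Node voltage V_A = V_s · R_p/(R_s + R_p) = 41.7 × 0.1102 = 4.595 V.
I(R1) = V_A / R1 = 4.595/6.52 = 0.7048 mA.
(Equivalently: I_total = 3.118 mA, then current-divider fraction G_k/ΣG = 0.2260.)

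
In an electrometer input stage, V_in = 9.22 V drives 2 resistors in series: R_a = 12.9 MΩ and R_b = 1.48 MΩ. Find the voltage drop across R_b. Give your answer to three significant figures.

Total series resistance ΣR = 12.9 + 1.48 = 14.38 MΩ.
V = V_in · R/ΣR = 9.22 × 0.1029 = 0.9489 V.

V ≈ 0.949 V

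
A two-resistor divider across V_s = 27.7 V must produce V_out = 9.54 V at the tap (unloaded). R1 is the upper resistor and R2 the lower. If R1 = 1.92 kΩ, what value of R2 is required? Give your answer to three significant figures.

R2 ≈ 1.01 kΩ

The divider ratio is R2/(R1+R2) = 9.54/27.7 = 0.3444.
R2 = R1 · 0.3444/(1 − 0.3444) = 1.009 kΩ.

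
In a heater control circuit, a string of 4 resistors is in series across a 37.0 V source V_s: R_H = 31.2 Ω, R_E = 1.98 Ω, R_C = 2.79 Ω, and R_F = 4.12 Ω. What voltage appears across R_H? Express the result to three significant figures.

V ≈ 28.8 V

ΣR = 31.2 + 1.98 + 2.79 + 4.12 = 40.09 Ω.
Voltage divider: V = V_s · (31.20 / 40.09) = 37.0 × 0.7782 = 28.80 V.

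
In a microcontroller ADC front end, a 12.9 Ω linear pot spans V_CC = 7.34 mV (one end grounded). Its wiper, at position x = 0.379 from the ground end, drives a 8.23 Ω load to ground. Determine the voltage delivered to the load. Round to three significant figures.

Split the track: R_lower = x·R_p = 4.889 Ω, R_upper = (1−x)·R_p = 8.011 Ω.
Lower segment in parallel with the load: 4.889 ‖ 8.23 = 3.067 Ω.
Loaded-divider output: V_out = 7.34 × 0.2769 = 2.032 mV.
(Unloaded: V_out = x·V_CC = 2.78 mV.)

V_out ≈ 2.03 mV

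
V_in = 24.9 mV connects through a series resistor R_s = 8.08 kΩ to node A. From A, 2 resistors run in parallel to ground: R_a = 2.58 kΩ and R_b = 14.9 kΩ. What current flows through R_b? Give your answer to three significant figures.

I ≈ 0.358 µA

Combine the parallel branches: R_p = (1/2.58 + 1/14.9)⁻¹ = 2.199 kΩ.
V_A by voltage divider: V_A = 24.9 × 2.199/(8.08 + 2.199) = 5.327 mV.
Branch current I = V_A/R_b = 5.327/14.9 = 0.3575 µA.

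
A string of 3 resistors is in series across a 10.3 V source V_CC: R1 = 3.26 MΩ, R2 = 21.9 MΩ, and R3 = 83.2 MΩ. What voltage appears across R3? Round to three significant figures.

Series total: ΣR = 3.26 + 21.9 + 83.2 = 108.4 MΩ.
Voltage divider: V = V_CC · (83.20 / 108.4) = 10.3 × 0.7678 = 7.908 V.

V ≈ 7.91 V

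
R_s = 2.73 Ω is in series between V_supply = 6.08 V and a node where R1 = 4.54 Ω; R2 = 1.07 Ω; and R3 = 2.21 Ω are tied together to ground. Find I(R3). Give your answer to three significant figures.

Parallel bank: R_p = 1/(1/4.54 + 1/1.07 + 1/2.21) = 0.6221 Ω.
Node voltage V_A = V_supply · R_p/(R_s + R_p) = 6.08 × 0.1856 = 1.128 V.
I(R3) = V_A / R3 = 1.128/2.21 = 0.5106 A.

I ≈ 0.511 A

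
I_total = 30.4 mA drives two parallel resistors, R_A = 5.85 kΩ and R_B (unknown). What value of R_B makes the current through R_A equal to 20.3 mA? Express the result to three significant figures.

R_B ≈ 11.8 kΩ

Two-branch current divider: I_A = I_total · R_B/(R_A + R_B).
With f = 0.6678, R_B = R_A · f/(1−f) = 5.85 × 2.010 = 11.76 kΩ.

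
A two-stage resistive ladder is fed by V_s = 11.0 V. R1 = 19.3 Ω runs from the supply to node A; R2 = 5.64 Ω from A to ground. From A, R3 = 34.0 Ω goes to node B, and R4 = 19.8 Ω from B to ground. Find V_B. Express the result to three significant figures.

Node A sees R2 in parallel with the series input of stage 2, R3 + R4 = 53.80 Ω.
R2 ‖ (R3+R4) = 5.105 Ω.
So V_A = 11.0 × 0.2092 = 2.301 V.
Then the unloaded second divider: V_B = V_A × R4/(R3+R4) = 2.301 × 0.3680 = 0.8468 V.

V_B ≈ 0.847 V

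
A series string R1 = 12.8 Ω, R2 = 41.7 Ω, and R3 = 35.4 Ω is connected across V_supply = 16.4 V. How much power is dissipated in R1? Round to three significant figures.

P ≈ 0.426 W

Series current I = V_supply/ΣR = 16.4/89.90 = 0.1824 A.
P(R1) = I²·R1 = (0.1824)² × 12.8 = 0.4260 W.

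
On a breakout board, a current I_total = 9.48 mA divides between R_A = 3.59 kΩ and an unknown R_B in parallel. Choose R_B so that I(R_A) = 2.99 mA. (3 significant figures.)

The fraction through R_A equals R_B/(R_A+R_B).
With f = 0.3154, R_B = R_A · f/(1−f) = 3.59 × 0.4607 = 1.654 kΩ.

R_B ≈ 1.65 kΩ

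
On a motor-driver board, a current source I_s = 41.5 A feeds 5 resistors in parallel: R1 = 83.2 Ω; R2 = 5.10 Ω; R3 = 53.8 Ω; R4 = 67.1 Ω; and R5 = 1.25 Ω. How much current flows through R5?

I ≈ 31.9 A

ΣG = 1/83.2 + 1/5.10 + 1/53.8 + 1/67.1 + 1/1.25 = 1.042.
Current divider: I(R5) = I_s · G_k/ΣG = 41.5 × (0.8000/1.042) = 41.5 × 0.7681 = 31.87 A.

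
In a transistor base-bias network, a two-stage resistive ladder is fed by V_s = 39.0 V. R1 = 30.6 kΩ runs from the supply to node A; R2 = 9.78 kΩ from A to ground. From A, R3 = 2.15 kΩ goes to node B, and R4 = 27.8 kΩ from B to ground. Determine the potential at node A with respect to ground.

V_A ≈ 7.57 V

Node A sees R2 in parallel with the series input of stage 2, R3 + R4 = 29.95 kΩ.
Effective lower resistance at A: R2 ‖ 29.95 = 7.373 kΩ.
First divider: V_A = V_s · 7.373/(30.6 + 7.373) = 7.572 V.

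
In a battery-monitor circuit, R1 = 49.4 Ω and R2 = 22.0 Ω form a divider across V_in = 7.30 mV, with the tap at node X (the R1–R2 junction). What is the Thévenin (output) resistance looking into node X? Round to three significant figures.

R_th ≈ 15.2 Ω

Looking into X with the source shorted: R_th = R1·R2/(R1+R2) = 49.40 × 22.0/71.40 = 15.22 Ω.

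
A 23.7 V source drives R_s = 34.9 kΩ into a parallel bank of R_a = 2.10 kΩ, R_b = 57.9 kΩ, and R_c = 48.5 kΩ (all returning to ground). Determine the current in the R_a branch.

Parallel bank: R_p = 1/(1/2.10 + 1/57.9 + 1/48.5) = 1.945 kΩ.
Node voltage V_A = V_s · R_p/(R_s + R_p) = 23.7 × 0.05279 = 1.251 V.
Branch current I = V_A/R_a = 1.251/2.10 = 0.5958 mA.
(Check via current divider: I_total = 0.6432 mA; share G_k/ΣG = 0.9263 → same result.)

I ≈ 0.596 mA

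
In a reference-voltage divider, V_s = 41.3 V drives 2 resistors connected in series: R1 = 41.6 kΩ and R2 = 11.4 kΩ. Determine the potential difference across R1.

V ≈ 32.4 V

ΣR = 41.6 + 11.4 = 53.00 kΩ.
V = V_s · R/ΣR = 41.3 × 0.7849 = 32.42 V.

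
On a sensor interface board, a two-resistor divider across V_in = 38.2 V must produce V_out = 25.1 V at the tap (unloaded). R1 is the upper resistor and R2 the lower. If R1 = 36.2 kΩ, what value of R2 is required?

R2 ≈ 69.4 kΩ

The divider ratio is R2/(R1+R2) = 25.1/38.2 = 0.6571.
So R2 = R1 · V_out/(V_in − V_out) = 36.2 × 25.1/(38.2 − 25.1) = 36.2 × 1.916 = 69.36 kΩ.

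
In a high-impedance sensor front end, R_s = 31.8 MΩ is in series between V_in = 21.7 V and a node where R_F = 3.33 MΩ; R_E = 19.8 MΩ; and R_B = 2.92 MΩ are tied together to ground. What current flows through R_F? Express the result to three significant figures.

Equivalent of the parallel group: R_p = 1.442 MΩ.
V_A = 21.7 × 1.442/33.24 = 0.9416 V.
I(R_F) = V_A / R_F = 0.9416/3.33 = 0.2828 µA.
(Check via current divider: I_total = 0.6528 µA; share G_k/ΣG = 0.4332 → same result.)

I ≈ 0.283 µA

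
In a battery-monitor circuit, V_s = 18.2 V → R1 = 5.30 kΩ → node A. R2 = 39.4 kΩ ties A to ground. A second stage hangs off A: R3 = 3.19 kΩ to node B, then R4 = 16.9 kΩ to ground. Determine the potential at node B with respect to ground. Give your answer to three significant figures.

V_B ≈ 10.9 V

The second stage (R3 + R4 = 20.09 kΩ) loads node A in parallel with R2.
Effective lower resistance at A: R2 ‖ 20.09 = 13.31 kΩ.
V_A = 18.2 × 13.31/(5.30 + 13.31) = 13.02 V.
Stage 2 is unloaded, so V_B = V_A · R4/(R3+R4) = 13.02 × 16.9/20.09 = 10.95 V.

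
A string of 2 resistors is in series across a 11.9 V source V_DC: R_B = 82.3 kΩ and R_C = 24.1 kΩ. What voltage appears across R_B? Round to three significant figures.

Total series resistance ΣR = 82.3 + 24.1 = 106.4 kΩ.
Voltage divider: V = V_DC · (82.30 / 106.4) = 11.9 × 0.7735 = 9.205 V.

V ≈ 9.20 V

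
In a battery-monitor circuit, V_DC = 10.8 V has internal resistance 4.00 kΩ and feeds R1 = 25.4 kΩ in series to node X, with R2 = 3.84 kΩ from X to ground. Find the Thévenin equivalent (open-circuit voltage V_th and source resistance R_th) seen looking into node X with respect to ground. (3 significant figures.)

V_th ≈ 1.25 V, R_th ≈ 3.40 kΩ

R1' = 4.00 + 25.4 = 29.40 kΩ (source resistance + R1).
Open-circuit (no load on X): V_th = V_DC · R2/(R1' + R2) = 10.8 × 3.84/(29.40 + 3.84) = 1.248 V.
With V_DC suppressed (replaced by a short), R_th = R1' ‖ R2 = (29.40 × 3.84)/(29.40 + 3.84) = 3.396 kΩ.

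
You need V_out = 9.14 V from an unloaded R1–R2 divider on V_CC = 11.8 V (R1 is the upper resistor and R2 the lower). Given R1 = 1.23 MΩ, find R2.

Required fraction k = V_out/V_CC = 0.7746.
R2 = R1 · 0.7746/(1 − 0.7746) = 4.226 MΩ.

R2 ≈ 4.23 MΩ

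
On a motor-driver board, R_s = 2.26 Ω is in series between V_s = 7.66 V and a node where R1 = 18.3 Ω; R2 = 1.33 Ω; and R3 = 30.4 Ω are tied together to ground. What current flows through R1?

Combine the parallel branches: R_p = (1/18.3 + 1/1.33 + 1/30.4)⁻¹ = 1.191 Ω.
Node voltage V_A = V_s · R_p/(R_s + R_p) = 7.66 × 0.3452 = 2.644 V.
Branch current I = V_A/R1 = 2.644/18.3 = 0.1445 A.

I ≈ 0.144 A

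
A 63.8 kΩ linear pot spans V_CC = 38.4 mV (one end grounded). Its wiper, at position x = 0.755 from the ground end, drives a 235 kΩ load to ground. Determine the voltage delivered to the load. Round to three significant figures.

V_out ≈ 27.6 mV

Split the track: R_lower = x·R_p = 48.17 kΩ, R_upper = (1−x)·R_p = 15.63 kΩ.
R_L loads the lower segment: effective lower R = 39.98 kΩ.
Loaded-divider output: V_out = 38.4 × 0.7189 = 27.61 mV.
(Unloaded: V_out = x·V_CC = 29.0 mV.)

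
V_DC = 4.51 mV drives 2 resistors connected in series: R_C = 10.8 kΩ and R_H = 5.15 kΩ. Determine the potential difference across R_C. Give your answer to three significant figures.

V ≈ 3.05 mV

Total series resistance ΣR = 10.8 + 5.15 = 15.95 kΩ.
By the voltage-divider rule, V = 4.51 × 10.80/15.95 = 3.054 mV.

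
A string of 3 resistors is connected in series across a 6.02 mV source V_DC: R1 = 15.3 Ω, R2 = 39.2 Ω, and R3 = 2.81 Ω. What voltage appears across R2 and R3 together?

Series total: ΣR = 15.3 + 39.2 + 2.81 = 57.31 Ω.
R_{R2..R3} = 39.2 + 2.81 = 42.01 Ω.
V = V_DC · R/ΣR = 6.02 × 0.7330 = 4.413 mV.

V ≈ 4.41 mV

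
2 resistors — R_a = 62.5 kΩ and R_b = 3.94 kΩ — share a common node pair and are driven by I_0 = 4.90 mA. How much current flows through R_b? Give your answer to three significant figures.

For two parallel branches, I_k = I_0 · (other R)/(sum of R).
I(R_b) = 4.90 × 62.5/(62.5 + 3.94) = 4.90 × 0.9407 = 4.609 mA.

I ≈ 4.61 mA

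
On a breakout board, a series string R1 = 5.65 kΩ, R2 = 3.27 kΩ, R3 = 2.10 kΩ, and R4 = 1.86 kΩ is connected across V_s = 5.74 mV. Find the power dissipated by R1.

ΣR = 12.88 kΩ → I = 5.74/12.88 = 0.4457 µA.
P(R1) = I²·R1 = (0.4457)² × 5.65 = 1.122 nW.

P ≈ 1.12 nW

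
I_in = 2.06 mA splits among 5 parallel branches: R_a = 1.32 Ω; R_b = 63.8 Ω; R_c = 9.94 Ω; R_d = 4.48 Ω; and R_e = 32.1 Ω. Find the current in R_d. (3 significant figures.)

Total conductance ΣG = 1/1.32 + 1/63.8 + 1/9.94 + 1/4.48 + 1/32.1 = 1.128 (units of 1/Ω).
By the current-divider rule, I = I_in · G_k/ΣG = 2.06 × 0.1978 = 0.4076 mA.

I ≈ 0.408 mA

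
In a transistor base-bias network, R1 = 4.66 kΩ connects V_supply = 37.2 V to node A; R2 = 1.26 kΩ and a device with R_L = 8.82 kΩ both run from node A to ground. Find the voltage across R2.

V_out ≈ 7.12 V

R2 ‖ R_L = (1.26 × 8.82)/(1.26 + 8.82) = 1.103 kΩ.
Then V_out = V_supply · R2'/(R1 + R2') = 37.2 × 1.103/5.763 = 7.117 V.
(Unloaded it would be 7.92 V; the load pulls it down.)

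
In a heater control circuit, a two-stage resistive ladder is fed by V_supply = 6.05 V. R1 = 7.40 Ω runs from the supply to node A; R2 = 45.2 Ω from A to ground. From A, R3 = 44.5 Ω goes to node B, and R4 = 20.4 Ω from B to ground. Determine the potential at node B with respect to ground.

V_B ≈ 1.49 V

Looking into the second stage from A: R3 + R4 = 64.90 Ω appears in parallel with R2.
R2 ‖ (R3+R4) = 26.64 Ω.
V_A = 6.05 × 26.64/(7.40 + 26.64) = 4.735 V.
Then the unloaded second divider: V_B = V_A × R4/(R3+R4) = 4.735 × 0.3143 = 1.488 V.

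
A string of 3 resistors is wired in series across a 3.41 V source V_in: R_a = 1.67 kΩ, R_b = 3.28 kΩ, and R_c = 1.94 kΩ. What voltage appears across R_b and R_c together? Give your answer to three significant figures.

Series total: ΣR = 1.67 + 3.28 + 1.94 = 6.890 kΩ.
R_{R_b..R_c} = 3.28 + 1.94 = 5.220 kΩ.
By the voltage-divider rule, V = 3.41 × 5.220/6.890 = 2.583 V.

V ≈ 2.58 V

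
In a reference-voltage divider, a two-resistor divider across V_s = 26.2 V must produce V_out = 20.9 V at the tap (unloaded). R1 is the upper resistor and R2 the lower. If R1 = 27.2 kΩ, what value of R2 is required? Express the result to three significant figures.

R2 ≈ 107 kΩ

V_out/V_s = R2/(R1+R2) = 0.7977.
R2 = R1 · 0.7977/(1 − 0.7977) = 107.3 kΩ.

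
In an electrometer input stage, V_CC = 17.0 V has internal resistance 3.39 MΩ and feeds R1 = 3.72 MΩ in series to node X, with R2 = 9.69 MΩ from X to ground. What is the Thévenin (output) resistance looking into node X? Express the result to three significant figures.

R_th ≈ 4.10 MΩ

R1' = 3.39 + 3.72 = 7.110 MΩ (source resistance + R1).
Zeroing V_CC shorts the top of R1' to ground, so R_th = R1' ‖ R2 = 4.101 MΩ.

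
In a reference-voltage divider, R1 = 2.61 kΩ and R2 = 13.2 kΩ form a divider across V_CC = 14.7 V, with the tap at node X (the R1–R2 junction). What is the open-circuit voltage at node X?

Open-circuit (no load on X): V_th = V_CC · R2/(R1 + R2) = 14.7 × 13.2/(2.610 + 13.2) = 12.27 V.

V_th ≈ 12.3 V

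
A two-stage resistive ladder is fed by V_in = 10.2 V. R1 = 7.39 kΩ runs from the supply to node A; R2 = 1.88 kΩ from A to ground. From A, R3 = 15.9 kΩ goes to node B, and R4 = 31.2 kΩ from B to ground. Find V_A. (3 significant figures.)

The second stage (R3 + R4 = 47.10 kΩ) loads node A in parallel with R2.
Effective lower resistance at A: R2 ‖ 47.10 = 1.808 kΩ.
First divider: V_A = V_in · 1.808/(7.39 + 1.808) = 2.005 V.

V_A ≈ 2.00 V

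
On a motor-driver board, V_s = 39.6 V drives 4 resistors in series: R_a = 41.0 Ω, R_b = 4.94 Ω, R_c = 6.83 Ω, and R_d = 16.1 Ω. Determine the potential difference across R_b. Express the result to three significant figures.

Series total: ΣR = 41.0 + 4.94 + 6.83 + 16.1 = 68.87 Ω.
Voltage divider: V = V_s · (4.940 / 68.87) = 39.6 × 0.07173 = 2.840 V.

V ≈ 2.84 V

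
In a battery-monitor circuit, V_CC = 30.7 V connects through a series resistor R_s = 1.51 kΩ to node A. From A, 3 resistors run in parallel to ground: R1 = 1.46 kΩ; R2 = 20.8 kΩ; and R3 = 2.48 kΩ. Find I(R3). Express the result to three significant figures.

I ≈ 4.56 mA

Combine the parallel branches: R_p = (1/1.46 + 1/20.8 + 1/2.48)⁻¹ = 0.8801 kΩ.
Node voltage V_A = V_CC · R_p/(R_s + R_p) = 30.7 × 0.3682 = 11.30 V.
Branch current I = V_A/R3 = 11.30/2.48 = 4.558 mA.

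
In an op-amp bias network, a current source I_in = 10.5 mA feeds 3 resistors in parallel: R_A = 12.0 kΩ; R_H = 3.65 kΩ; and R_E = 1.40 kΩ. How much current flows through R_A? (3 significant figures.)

Conductances: ΣG = 1/12.0 + 1/3.65 + 1/1.40 = 1.072 (1/kΩ).
By the current-divider rule, I = I_in · G_k/ΣG = 10.5 × 0.07777 = 0.8165 mA.

I ≈ 0.817 mA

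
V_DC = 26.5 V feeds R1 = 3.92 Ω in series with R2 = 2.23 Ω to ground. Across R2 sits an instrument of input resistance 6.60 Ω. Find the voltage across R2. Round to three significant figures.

First combine the lower leg with the load: R2 ‖ R_L = 1.667 Ω.
Then V_out = V_DC · R2'/(R1 + R2') = 26.5 × 1.667/5.587 = 7.906 V.

V_out ≈ 7.91 V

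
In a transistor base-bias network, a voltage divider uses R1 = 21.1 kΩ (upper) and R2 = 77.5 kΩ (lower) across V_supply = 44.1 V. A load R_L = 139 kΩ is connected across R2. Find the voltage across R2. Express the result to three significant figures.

The load sits in parallel with R2, giving an effective lower resistance R2' = R2·R_L/(R2+R_L) = 49.76 kΩ.
Now apply the divider: V_out = 44.1 × 0.7022 = 30.97 V.

V_out ≈ 31.0 V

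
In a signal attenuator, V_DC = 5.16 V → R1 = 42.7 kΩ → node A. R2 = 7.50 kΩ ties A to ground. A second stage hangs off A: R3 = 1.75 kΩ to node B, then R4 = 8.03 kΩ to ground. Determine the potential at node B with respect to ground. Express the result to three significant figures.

V_B ≈ 0.383 V

The second stage (R3 + R4 = 9.780 kΩ) loads node A in parallel with R2.
Effective lower resistance at A: R2 ‖ 9.780 = 4.245 kΩ.
So V_A = 5.16 × 0.09042 = 0.4666 V.
Stage 2 is unloaded, so V_B = V_A · R4/(R3+R4) = 0.4666 × 8.03/9.780 = 0.3831 V.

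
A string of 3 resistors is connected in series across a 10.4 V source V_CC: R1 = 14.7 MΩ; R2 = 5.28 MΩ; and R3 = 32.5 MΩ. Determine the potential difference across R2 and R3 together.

V ≈ 7.49 V

ΣR = 14.7 + 5.28 + 32.5 = 52.48 MΩ.
R_{R2..R3} = 5.28 + 32.5 = 37.78 MΩ.
By the voltage-divider rule, V = 10.4 × 37.78/52.48 = 7.487 V.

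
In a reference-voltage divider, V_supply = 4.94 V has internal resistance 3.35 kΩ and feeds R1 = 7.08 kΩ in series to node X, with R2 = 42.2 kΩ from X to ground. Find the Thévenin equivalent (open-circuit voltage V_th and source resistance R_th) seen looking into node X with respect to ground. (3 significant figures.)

V_th ≈ 3.96 V, R_th ≈ 8.36 kΩ

R1' = 3.35 + 7.08 = 10.43 kΩ (source resistance + R1).
V_th is the unloaded tap voltage: V_supply · R2/(R1'+R2) = 4.94 × 0.8018 = 3.961 V.
With V_supply suppressed (replaced by a short), R_th = R1' ‖ R2 = (10.43 × 42.2)/(10.43 + 42.2) = 8.363 kΩ.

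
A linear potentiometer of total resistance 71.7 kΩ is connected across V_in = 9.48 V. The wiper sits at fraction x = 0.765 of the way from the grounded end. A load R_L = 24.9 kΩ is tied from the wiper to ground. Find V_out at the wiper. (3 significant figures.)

V_out ≈ 4.78 V

Split the track: R_lower = x·R_p = 54.85 kΩ, R_upper = (1−x)·R_p = 16.85 kΩ.
R_L loads the lower segment: effective lower R = 17.13 kΩ.
Loaded-divider output: V_out = 9.48 × 0.5041 = 4.779 V.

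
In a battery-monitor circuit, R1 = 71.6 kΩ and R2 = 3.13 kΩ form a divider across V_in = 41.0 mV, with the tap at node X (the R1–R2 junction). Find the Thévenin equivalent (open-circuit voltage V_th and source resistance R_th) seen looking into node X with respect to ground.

V_th ≈ 1.72 mV, R_th ≈ 3.00 kΩ

Open-circuit (no load on X): V_th = V_in · R2/(R1 + R2) = 41.0 × 3.13/(71.60 + 3.13) = 1.717 mV.
With V_in suppressed (replaced by a short), R_th = R1 ‖ R2 = (71.60 × 3.13)/(71.60 + 3.13) = 2.999 kΩ.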